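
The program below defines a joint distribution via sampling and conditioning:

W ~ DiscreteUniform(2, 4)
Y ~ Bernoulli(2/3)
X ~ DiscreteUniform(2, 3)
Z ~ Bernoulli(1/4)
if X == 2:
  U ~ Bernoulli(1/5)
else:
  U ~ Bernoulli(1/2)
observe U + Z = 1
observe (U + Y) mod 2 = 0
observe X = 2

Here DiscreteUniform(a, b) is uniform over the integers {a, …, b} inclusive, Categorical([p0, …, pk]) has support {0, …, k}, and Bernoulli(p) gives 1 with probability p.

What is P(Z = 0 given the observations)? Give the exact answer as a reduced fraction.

Enumerate traces; 6 have nonzero weight after conditioning:
  (W=2, Y=0, X=2, Z=1, U=0) weight 1/90
  (W=2, Y=1, X=2, Z=0, U=1) weight 1/60
  (W=3, Y=0, X=2, Z=1, U=0) weight 1/90
  (W=3, Y=1, X=2, Z=0, U=1) weight 1/60
  (W=4, Y=0, X=2, Z=1, U=0) weight 1/90
  (W=4, Y=1, X=2, Z=0, U=1) weight 1/60
Group by Z:
  weight(Z=0) = 1/20
  weight(Z=1) = 1/30
Total weight = 1/20 + 1/30 = 1/12
P(Z=0 | obs) = 1/20 / 1/12 = 3/5
P(Z=1 | obs) = 1/30 / 1/12 = 2/5

P(Z = 0 | obs) = 3/5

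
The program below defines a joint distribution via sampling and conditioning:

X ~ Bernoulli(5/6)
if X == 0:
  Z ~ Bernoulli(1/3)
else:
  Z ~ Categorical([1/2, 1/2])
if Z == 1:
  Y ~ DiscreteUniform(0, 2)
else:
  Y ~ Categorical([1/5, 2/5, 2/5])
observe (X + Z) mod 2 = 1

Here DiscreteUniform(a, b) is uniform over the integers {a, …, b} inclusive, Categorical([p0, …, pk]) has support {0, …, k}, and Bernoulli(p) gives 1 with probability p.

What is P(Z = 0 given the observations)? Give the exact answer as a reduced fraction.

P(Z = 0 | obs) = 15/17

Enumerate traces; 6 have nonzero weight after conditioning:
  (X=0, Z=1, Y=0) weight 1/54
  (X=0, Z=1, Y=1) weight 1/54
  (X=0, Z=1, Y=2) weight 1/54
  (X=1, Z=0, Y=0) weight 1/12
  (X=1, Z=0, Y=1) weight 1/6
  (X=1, Z=0, Y=2) weight 1/6
Group by Z:
  weight(Z=0) = 5/12
  weight(Z=1) = 1/18
Total weight = 5/12 + 1/18 = 17/36
P(Z=0 | obs) = 5/12 / 17/36 = 15/17
P(Z=1 | obs) = 1/18 / 17/36 = 2/17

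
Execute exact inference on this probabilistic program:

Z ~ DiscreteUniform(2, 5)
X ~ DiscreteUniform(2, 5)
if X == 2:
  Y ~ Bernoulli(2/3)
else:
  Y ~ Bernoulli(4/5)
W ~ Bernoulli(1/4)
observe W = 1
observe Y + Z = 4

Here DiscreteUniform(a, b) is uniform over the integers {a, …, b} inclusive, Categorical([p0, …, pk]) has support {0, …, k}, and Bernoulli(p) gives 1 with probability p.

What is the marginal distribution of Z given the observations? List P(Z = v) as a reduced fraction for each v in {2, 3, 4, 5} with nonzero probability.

P(Z=3) = 23/30, P(Z=4) = 7/30

Enumerate traces; 8 have nonzero weight after conditioning:
  (Z=3, X=2, Y=1, W=1) weight 1/96
  (Z=3, X=3, Y=1, W=1) weight 1/80
  (Z=3, X=4, Y=1, W=1) weight 1/80
  (Z=3, X=5, Y=1, W=1) weight 1/80
  (Z=4, X=2, Y=0, W=1) weight 1/192
  (Z=4, X=3, Y=0, W=1) weight 1/320
  (Z=4, X=4, Y=0, W=1) weight 1/320
  (Z=4, X=5, Y=0, W=1) weight 1/320
Group by Z:
  weight(Z=3) = 23/480
  weight(Z=4) = 7/480
Total weight = 23/480 + 7/480 = 1/16
P(Z=3 | obs) = 23/480 / 1/16 = 23/30
P(Z=4 | obs) = 7/480 / 1/16 = 7/30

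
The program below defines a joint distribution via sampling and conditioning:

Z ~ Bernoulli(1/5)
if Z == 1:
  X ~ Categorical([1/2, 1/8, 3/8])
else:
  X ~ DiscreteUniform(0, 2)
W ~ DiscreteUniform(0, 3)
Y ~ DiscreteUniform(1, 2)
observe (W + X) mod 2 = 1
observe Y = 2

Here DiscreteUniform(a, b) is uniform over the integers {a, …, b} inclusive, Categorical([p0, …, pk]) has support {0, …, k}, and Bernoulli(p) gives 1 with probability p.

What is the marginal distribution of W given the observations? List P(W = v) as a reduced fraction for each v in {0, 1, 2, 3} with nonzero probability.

Enumerate traces; 12 have nonzero weight after conditioning:
  (Z=0, X=0, W=1, Y=2) weight 1/30
  (Z=0, X=0, W=3, Y=2) weight 1/30
  (Z=0, X=1, W=0, Y=2) weight 1/30
  (Z=0, X=1, W=2, Y=2) weight 1/30
  (Z=0, X=2, W=1, Y=2) weight 1/30
  (Z=0, X=2, W=3, Y=2) weight 1/30
  (Z=1, X=0, W=1, Y=2) weight 1/80
  (Z=1, X=0, W=3, Y=2) weight 1/80
  … 4 more
Group by W:
  weight(W=0) = 7/192
  weight(W=1) = 17/192
  weight(W=2) = 7/192
  weight(W=3) = 17/192
Total weight = 7/192 + 17/192 + 7/192 + 17/192 = 1/4
P(W=0 | obs) = 7/192 / 1/4 = 7/48
P(W=1 | obs) = 17/192 / 1/4 = 17/48
P(W=2 | obs) = 7/192 / 1/4 = 7/48
P(W=3 | obs) = 17/192 / 1/4 = 17/48

P(W=0) = 7/48, P(W=1) = 17/48, P(W=2) = 7/48, P(W=3) = 17/48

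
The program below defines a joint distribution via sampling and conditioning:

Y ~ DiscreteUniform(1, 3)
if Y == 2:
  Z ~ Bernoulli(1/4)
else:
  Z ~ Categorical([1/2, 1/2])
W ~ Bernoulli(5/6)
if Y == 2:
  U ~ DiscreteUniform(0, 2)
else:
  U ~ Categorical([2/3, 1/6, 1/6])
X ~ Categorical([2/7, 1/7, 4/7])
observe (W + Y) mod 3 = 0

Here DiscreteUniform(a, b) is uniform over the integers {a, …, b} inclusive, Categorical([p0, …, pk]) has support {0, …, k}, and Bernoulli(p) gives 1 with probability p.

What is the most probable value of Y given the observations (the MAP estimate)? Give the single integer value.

argmax_v P(Y = v | obs) = 2

Enumerate traces; 36 have nonzero weight after conditioning:
  (Y=2, Z=0, W=1, U=0, X=0) weight 5/252
  (Y=2, Z=0, W=1, U=0, X=1) weight 5/504
  (Y=2, Z=0, W=1, U=0, X=2) weight 5/126
  (Y=2, Z=0, W=1, U=1, X=0) weight 5/252
  (Y=2, Z=0, W=1, U=1, X=1) weight 5/504
  (Y=2, Z=0, W=1, U=1, X=2) weight 5/126
  (Y=2, Z=0, W=1, U=2, X=0) weight 5/252
  (Y=2, Z=0, W=1, U=2, X=1) weight 5/504
  (Y=3, Z=0, W=0, U=0, X=0) weight 1/189
  … 27 more
Group by Y:
  weight(Y=2) = 5/18
  weight(Y=3) = 1/18
Total weight = 5/18 + 1/18 = 1/3
P(Y=2 | obs) = 5/18 / 1/3 = 5/6
P(Y=3 | obs) = 1/18 / 1/3 = 1/6
argmax = 2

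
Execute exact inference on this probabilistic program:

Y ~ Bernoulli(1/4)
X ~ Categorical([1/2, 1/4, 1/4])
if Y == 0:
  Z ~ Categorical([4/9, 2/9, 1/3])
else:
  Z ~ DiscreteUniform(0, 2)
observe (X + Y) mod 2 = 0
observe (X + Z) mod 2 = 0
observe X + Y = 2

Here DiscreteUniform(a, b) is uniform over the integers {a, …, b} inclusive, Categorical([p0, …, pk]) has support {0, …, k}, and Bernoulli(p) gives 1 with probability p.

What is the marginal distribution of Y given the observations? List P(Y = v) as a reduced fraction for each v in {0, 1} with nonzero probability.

P(Y=0) = 7/8, P(Y=1) = 1/8

Enumerate traces; 3 have nonzero weight after conditioning:
  (Y=0, X=2, Z=0) weight 1/12
  (Y=0, X=2, Z=2) weight 1/16
  (Y=1, X=1, Z=1) weight 1/48
Group by Y:
  weight(Y=0) = 7/48
  weight(Y=1) = 1/48
Total weight = 7/48 + 1/48 = 1/6
P(Y=0 | obs) = 7/48 / 1/6 = 7/8
P(Y=1 | obs) = 1/48 / 1/6 = 1/8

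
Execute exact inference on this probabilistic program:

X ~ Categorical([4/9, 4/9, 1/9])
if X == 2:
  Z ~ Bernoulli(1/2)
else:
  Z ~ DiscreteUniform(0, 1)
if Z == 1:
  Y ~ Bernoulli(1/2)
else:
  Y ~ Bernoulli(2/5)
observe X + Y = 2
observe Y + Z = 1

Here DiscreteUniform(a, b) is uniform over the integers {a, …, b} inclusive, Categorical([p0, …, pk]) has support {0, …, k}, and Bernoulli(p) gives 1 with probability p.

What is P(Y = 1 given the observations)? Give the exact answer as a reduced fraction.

Enumerate traces; 2 have nonzero weight after conditioning:
  (X=1, Z=0, Y=1) weight 4/45
  (X=2, Z=1, Y=0) weight 1/36
Group by Y:
  weight(Y=0) = 1/36
  weight(Y=1) = 4/45
Total weight = 1/36 + 4/45 = 7/60
P(Y=0 | obs) = 1/36 / 7/60 = 5/21
P(Y=1 | obs) = 4/45 / 7/60 = 16/21

P(Y = 1 | obs) = 16/21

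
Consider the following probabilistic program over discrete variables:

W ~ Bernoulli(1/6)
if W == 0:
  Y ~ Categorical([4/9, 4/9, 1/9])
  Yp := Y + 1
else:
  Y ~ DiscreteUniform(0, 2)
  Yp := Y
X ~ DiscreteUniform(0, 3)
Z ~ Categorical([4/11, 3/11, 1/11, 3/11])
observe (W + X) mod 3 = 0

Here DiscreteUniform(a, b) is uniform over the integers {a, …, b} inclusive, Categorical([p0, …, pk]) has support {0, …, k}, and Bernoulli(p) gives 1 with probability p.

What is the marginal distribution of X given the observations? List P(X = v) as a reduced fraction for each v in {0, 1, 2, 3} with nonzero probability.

Enumerate traces; 36 have nonzero weight after conditioning:
  (W=0, Y=0, X=0, Z=0) weight 10/297
  (W=0, Y=0, X=0, Z=1) weight 5/198
  (W=0, Y=0, X=0, Z=2) weight 5/594
  (W=0, Y=0, X=0, Z=3) weight 5/198
  (W=0, Y=0, X=3, Z=0) weight 10/297
  (W=0, Y=0, X=3, Z=1) weight 5/198
  (W=0, Y=0, X=3, Z=2) weight 5/594
  (W=0, Y=0, X=3, Z=3) weight 5/198
  (W=1, Y=0, X=2, Z=0) weight 1/198
  … 27 more
Group by X:
  weight(X=0) = 5/24
  weight(X=2) = 1/24
  weight(X=3) = 5/24
Total weight = 5/24 + 1/24 + 5/24 = 11/24
P(X=0 | obs) = 5/24 / 11/24 = 5/11
P(X=2 | obs) = 1/24 / 11/24 = 1/11
P(X=3 | obs) = 5/24 / 11/24 = 5/11

P(X=0) = 5/11, P(X=2) = 1/11, P(X=3) = 5/11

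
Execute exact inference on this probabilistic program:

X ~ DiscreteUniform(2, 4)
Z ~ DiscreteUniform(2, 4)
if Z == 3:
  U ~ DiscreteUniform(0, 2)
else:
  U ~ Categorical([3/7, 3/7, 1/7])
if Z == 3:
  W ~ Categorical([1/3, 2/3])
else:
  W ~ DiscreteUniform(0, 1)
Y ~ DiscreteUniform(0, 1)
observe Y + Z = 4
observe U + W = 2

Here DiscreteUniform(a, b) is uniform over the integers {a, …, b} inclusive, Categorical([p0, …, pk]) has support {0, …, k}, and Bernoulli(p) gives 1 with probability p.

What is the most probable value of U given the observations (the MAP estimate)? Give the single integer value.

argmax_v P(U = v | obs) = 1

Enumerate traces; 12 have nonzero weight after conditioning:
  (X=2, Z=3, U=1, W=1, Y=1) weight 1/81
  (X=2, Z=3, U=2, W=0, Y=1) weight 1/162
  (X=2, Z=4, U=1, W=1, Y=0) weight 1/84
  (X=2, Z=4, U=2, W=0, Y=0) weight 1/252
  (X=3, Z=3, U=1, W=1, Y=1) weight 1/81
  (X=3, Z=3, U=2, W=0, Y=1) weight 1/162
  (X=3, Z=4, U=1, W=1, Y=0) weight 1/84
  (X=3, Z=4, U=2, W=0, Y=0) weight 1/252
  … 4 more
Group by U:
  weight(U=1) = 55/756
  weight(U=2) = 23/756
Total weight = 55/756 + 23/756 = 13/126
P(U=1 | obs) = 55/756 / 13/126 = 55/78
P(U=2 | obs) = 23/756 / 13/126 = 23/78
argmax = 1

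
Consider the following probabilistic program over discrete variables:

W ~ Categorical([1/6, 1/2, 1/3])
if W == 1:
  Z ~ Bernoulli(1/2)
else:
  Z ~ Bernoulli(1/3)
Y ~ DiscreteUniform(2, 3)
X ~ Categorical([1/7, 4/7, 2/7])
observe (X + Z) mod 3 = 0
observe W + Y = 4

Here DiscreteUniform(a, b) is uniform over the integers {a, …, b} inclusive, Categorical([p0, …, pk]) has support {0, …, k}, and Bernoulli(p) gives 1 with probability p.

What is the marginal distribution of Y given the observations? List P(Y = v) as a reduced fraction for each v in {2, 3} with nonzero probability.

P(Y=2) = 16/43, P(Y=3) = 27/43

Enumerate traces; 4 have nonzero weight after conditioning:
  (W=1, Z=0, Y=3, X=0) weight 1/56
  (W=1, Z=1, Y=3, X=2) weight 1/28
  (W=2, Z=0, Y=2, X=0) weight 1/63
  (W=2, Z=1, Y=2, X=2) weight 1/63
Group by Y:
  weight(Y=2) = 2/63
  weight(Y=3) = 3/56
Total weight = 2/63 + 3/56 = 43/504
P(Y=2 | obs) = 2/63 / 43/504 = 16/43
P(Y=3 | obs) = 3/56 / 43/504 = 27/43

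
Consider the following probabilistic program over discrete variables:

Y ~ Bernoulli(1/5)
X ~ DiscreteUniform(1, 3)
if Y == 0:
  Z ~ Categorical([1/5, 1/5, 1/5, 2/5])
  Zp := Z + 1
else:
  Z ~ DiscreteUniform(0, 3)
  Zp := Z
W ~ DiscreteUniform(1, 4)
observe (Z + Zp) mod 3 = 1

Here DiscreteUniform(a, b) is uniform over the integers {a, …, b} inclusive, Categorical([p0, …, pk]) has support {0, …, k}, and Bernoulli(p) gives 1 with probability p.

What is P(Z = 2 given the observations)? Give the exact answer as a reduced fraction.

P(Z = 2 | obs) = 5/53

Enumerate traces; 36 have nonzero weight after conditioning:
  (Y=0, X=1, Z=0, W=1) weight 1/75
  (Y=0, X=1, Z=0, W=2) weight 1/75
  (Y=0, X=1, Z=0, W=3) weight 1/75
  (Y=0, X=1, Z=0, W=4) weight 1/75
  (Y=0, X=1, Z=3, W=1) weight 2/75
  (Y=0, X=1, Z=3, W=2) weight 2/75
  (Y=0, X=1, Z=3, W=3) weight 2/75
  (Y=0, X=1, Z=3, W=4) weight 2/75
  (Y=1, X=1, Z=2, W=1) weight 1/240
  … 27 more
Group by Z:
  weight(Z=0) = 4/25
  weight(Z=2) = 1/20
  weight(Z=3) = 8/25
Total weight = 4/25 + 1/20 + 8/25 = 53/100
P(Z=0 | obs) = 4/25 / 53/100 = 16/53
P(Z=2 | obs) = 1/20 / 53/100 = 5/53
P(Z=3 | obs) = 8/25 / 53/100 = 32/53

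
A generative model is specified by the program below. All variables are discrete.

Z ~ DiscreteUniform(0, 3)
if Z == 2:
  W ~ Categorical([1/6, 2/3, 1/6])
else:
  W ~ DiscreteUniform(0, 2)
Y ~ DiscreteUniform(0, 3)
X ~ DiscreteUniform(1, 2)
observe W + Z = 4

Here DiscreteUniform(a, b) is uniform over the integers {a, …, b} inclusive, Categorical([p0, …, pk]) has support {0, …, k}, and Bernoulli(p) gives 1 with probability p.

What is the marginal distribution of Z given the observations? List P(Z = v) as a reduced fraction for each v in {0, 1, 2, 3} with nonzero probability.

P(Z=2) = 1/3, P(Z=3) = 2/3

Enumerate traces; 16 have nonzero weight after conditioning:
  (Z=2, W=2, Y=0, X=1) weight 1/192
  (Z=2, W=2, Y=0, X=2) weight 1/192
  (Z=2, W=2, Y=1, X=1) weight 1/192
  (Z=2, W=2, Y=1, X=2) weight 1/192
  (Z=2, W=2, Y=2, X=1) weight 1/192
  (Z=2, W=2, Y=2, X=2) weight 1/192
  (Z=2, W=2, Y=3, X=1) weight 1/192
  (Z=2, W=2, Y=3, X=2) weight 1/192
  (Z=3, W=1, Y=0, X=1) weight 1/96
  … 7 more
Group by Z:
  weight(Z=2) = 1/24
  weight(Z=3) = 1/12
Total weight = 1/24 + 1/12 = 1/8
P(Z=2 | obs) = 1/24 / 1/8 = 1/3
P(Z=3 | obs) = 1/12 / 1/8 = 2/3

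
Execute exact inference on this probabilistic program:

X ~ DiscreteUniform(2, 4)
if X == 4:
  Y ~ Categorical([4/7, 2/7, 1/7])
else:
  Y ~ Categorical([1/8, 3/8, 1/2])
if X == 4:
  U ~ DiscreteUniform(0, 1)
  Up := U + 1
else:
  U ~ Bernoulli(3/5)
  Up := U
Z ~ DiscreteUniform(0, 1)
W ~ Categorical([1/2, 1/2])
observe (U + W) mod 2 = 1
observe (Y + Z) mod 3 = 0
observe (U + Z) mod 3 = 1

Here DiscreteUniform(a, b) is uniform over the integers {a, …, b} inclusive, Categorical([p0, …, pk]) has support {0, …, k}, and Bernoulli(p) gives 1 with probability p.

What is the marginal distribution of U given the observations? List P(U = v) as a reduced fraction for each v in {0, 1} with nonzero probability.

P(U=0) = 66/127, P(U=1) = 61/127

Enumerate traces; 6 have nonzero weight after conditioning:
  (X=2, Y=0, U=1, Z=0, W=0) weight 1/160
  (X=2, Y=2, U=0, Z=1, W=1) weight 1/60
  (X=3, Y=0, U=1, Z=0, W=0) weight 1/160
  (X=3, Y=2, U=0, Z=1, W=1) weight 1/60
  (X=4, Y=0, U=1, Z=0, W=0) weight 1/42
  (X=4, Y=2, U=0, Z=1, W=1) weight 1/168
Group by U:
  weight(U=0) = 11/280
  weight(U=1) = 61/1680
Total weight = 11/280 + 61/1680 = 127/1680
P(U=0 | obs) = 11/280 / 127/1680 = 66/127
P(U=1 | obs) = 61/1680 / 127/1680 = 61/127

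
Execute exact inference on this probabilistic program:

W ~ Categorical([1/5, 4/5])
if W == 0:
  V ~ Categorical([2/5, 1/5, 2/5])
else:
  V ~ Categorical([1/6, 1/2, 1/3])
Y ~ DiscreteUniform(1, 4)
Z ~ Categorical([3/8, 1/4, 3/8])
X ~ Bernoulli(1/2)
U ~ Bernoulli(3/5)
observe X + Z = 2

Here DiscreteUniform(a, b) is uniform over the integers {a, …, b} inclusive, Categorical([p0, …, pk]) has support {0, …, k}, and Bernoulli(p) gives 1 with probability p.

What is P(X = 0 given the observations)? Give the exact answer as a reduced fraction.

Enumerate traces; 96 have nonzero weight after conditioning:
  (W=0, V=0, Y=1, Z=1, X=1, U=0) weight 1/1000
  (W=0, V=0, Y=1, Z=1, X=1, U=1) weight 3/2000
  (W=0, V=0, Y=1, Z=2, X=0, U=0) weight 3/2000
  (W=0, V=0, Y=1, Z=2, X=0, U=1) weight 9/4000
  (W=0, V=0, Y=2, Z=1, X=1, U=0) weight 1/1000
  (W=0, V=0, Y=2, Z=1, X=1, U=1) weight 3/2000
  (W=0, V=0, Y=2, Z=2, X=0, U=0) weight 3/2000
  (W=0, V=0, Y=2, Z=2, X=0, U=1) weight 9/4000
  … 88 more
Group by X:
  weight(X=0) = 3/16
  weight(X=1) = 1/8
Total weight = 3/16 + 1/8 = 5/16
P(X=0 | obs) = 3/16 / 5/16 = 3/5
P(X=1 | obs) = 1/8 / 5/16 = 2/5

P(X = 0 | obs) = 3/5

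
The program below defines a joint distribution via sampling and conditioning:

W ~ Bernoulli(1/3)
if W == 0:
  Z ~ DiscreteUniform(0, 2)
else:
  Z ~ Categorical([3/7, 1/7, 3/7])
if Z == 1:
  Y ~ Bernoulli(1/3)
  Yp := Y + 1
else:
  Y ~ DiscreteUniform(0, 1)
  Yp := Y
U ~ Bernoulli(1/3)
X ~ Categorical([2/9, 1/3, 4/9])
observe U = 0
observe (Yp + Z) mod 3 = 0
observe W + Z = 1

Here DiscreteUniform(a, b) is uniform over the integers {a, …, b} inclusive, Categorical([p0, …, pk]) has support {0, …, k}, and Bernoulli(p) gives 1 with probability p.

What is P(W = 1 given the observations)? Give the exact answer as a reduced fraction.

P(W = 1 | obs) = 27/55

Enumerate traces; 6 have nonzero weight after conditioning:
  (W=0, Z=1, Y=1, U=0, X=0) weight 8/729
  (W=0, Z=1, Y=1, U=0, X=1) weight 4/243
  (W=0, Z=1, Y=1, U=0, X=2) weight 16/729
  (W=1, Z=0, Y=0, U=0, X=0) weight 2/189
  (W=1, Z=0, Y=0, U=0, X=1) weight 1/63
  (W=1, Z=0, Y=0, U=0, X=2) weight 4/189
Group by W:
  weight(W=0) = 4/81
  weight(W=1) = 1/21
Total weight = 4/81 + 1/21 = 55/567
P(W=0 | obs) = 4/81 / 55/567 = 28/55
P(W=1 | obs) = 1/21 / 55/567 = 27/55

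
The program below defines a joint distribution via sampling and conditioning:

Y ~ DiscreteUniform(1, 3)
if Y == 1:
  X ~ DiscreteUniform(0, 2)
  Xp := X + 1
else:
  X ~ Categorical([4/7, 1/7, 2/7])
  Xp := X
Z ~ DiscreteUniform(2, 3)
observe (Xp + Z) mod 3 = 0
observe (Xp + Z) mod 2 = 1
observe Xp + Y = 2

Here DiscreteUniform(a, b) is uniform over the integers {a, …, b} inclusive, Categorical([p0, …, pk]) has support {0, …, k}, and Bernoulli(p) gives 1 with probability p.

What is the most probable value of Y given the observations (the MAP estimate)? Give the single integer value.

Enumerate traces; 2 have nonzero weight after conditioning:
  (Y=1, X=0, Z=2) weight 1/18
  (Y=2, X=0, Z=3) weight 2/21
Group by Y:
  weight(Y=1) = 1/18
  weight(Y=2) = 2/21
Total weight = 1/18 + 2/21 = 19/126
P(Y=1 | obs) = 1/18 / 19/126 = 7/19
P(Y=2 | obs) = 2/21 / 19/126 = 12/19
argmax = 2

argmax_v P(Y = v | obs) = 2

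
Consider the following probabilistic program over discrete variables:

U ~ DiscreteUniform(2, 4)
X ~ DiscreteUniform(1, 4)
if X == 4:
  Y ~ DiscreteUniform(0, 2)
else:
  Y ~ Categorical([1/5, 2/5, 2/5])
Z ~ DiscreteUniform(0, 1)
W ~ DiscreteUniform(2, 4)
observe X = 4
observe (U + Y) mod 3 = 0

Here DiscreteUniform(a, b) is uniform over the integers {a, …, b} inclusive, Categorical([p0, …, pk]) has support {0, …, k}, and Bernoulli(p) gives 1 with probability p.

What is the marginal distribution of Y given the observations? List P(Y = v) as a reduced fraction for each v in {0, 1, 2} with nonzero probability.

P(Y=0) = 1/3, P(Y=1) = 1/3, P(Y=2) = 1/3

Enumerate traces; 18 have nonzero weight after conditioning:
  (U=2, X=4, Y=1, Z=0, W=2) weight 1/216
  (U=2, X=4, Y=1, Z=0, W=3) weight 1/216
  (U=2, X=4, Y=1, Z=0, W=4) weight 1/216
  (U=2, X=4, Y=1, Z=1, W=2) weight 1/216
  (U=2, X=4, Y=1, Z=1, W=3) weight 1/216
  (U=2, X=4, Y=1, Z=1, W=4) weight 1/216
  (U=3, X=4, Y=0, Z=0, W=2) weight 1/216
  (U=3, X=4, Y=0, Z=0, W=3) weight 1/216
  (U=4, X=4, Y=2, Z=0, W=2) weight 1/216
  … 9 more
Group by Y:
  weight(Y=0) = 1/36
  weight(Y=1) = 1/36
  weight(Y=2) = 1/36
Total weight = 1/36 + 1/36 + 1/36 = 1/12
P(Y=0 | obs) = 1/36 / 1/12 = 1/3
P(Y=1 | obs) = 1/36 / 1/12 = 1/3
P(Y=2 | obs) = 1/36 / 1/12 = 1/3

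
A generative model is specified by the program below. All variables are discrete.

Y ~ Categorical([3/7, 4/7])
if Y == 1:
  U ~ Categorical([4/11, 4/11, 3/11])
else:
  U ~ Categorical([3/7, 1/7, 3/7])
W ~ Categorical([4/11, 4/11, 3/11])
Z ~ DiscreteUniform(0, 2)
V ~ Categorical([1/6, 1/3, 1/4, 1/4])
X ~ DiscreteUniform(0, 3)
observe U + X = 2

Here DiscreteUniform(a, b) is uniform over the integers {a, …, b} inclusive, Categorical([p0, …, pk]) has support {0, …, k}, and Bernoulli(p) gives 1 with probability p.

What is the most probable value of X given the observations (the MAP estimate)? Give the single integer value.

argmax_v P(X = v | obs) = 2

Enumerate traces; 216 have nonzero weight after conditioning:
  (Y=0, U=0, W=0, Z=0, V=0, X=2) weight 1/1078
  (Y=0, U=0, W=0, Z=0, V=1, X=2) weight 1/539
  (Y=0, U=0, W=0, Z=0, V=2, X=2) weight 3/2156
  (Y=0, U=0, W=0, Z=0, V=3, X=2) weight 3/2156
  (Y=0, U=0, W=0, Z=1, V=0, X=2) weight 1/1078
  (Y=0, U=0, W=0, Z=1, V=1, X=2) weight 1/539
  (Y=0, U=0, W=0, Z=1, V=2, X=2) weight 3/2156
  (Y=0, U=0, W=0, Z=1, V=3, X=2) weight 3/2156
  (Y=0, U=1, W=0, Z=0, V=0, X=1) weight 1/3234
  (Y=0, U=2, W=0, Z=0, V=0, X=0) weight 1/1078
  … 206 more
Group by X:
  weight(X=0) = 183/2156
  weight(X=1) = 145/2156
  weight(X=2) = 211/2156
Total weight = 183/2156 + 145/2156 + 211/2156 = 1/4
P(X=0 | obs) = 183/2156 / 1/4 = 183/539
P(X=1 | obs) = 145/2156 / 1/4 = 145/539
P(X=2 | obs) = 211/2156 / 1/4 = 211/539
argmax = 2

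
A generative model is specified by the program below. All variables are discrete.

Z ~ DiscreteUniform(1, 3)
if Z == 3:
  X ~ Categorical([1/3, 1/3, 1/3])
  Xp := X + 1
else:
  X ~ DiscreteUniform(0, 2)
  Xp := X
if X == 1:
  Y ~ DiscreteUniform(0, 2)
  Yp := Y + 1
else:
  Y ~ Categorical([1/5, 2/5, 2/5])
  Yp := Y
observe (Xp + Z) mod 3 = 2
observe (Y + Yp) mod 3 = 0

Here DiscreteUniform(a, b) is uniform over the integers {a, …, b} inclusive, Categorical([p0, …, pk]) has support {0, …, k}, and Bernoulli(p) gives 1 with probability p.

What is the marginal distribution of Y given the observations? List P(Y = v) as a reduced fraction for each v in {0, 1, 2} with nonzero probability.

Enumerate traces; 3 have nonzero weight after conditioning:
  (Z=1, X=1, Y=1) weight 1/27
  (Z=2, X=0, Y=0) weight 1/45
  (Z=3, X=1, Y=1) weight 1/27
Group by Y:
  weight(Y=0) = 1/45
  weight(Y=1) = 2/27
Total weight = 1/45 + 2/27 = 13/135
P(Y=0 | obs) = 1/45 / 13/135 = 3/13
P(Y=1 | obs) = 2/27 / 13/135 = 10/13

P(Y=0) = 3/13, P(Y=1) = 10/13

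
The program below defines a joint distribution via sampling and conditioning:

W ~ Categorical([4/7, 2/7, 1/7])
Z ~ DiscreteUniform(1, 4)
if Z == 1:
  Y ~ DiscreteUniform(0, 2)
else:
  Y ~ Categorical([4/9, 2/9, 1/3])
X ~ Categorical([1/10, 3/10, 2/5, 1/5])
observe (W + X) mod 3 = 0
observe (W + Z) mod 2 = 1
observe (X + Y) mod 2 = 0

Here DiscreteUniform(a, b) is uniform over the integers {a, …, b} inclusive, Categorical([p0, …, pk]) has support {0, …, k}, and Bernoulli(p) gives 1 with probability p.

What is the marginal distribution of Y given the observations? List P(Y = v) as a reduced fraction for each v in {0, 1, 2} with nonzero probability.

Enumerate traces; 12 have nonzero weight after conditioning:
  (W=0, Z=1, Y=0, X=0) weight 1/210
  (W=0, Z=1, Y=1, X=3) weight 1/105
  (W=0, Z=1, Y=2, X=0) weight 1/210
  (W=0, Z=3, Y=0, X=0) weight 2/315
  (W=0, Z=3, Y=1, X=3) weight 2/315
  (W=0, Z=3, Y=2, X=0) weight 1/210
  (W=1, Z=2, Y=0, X=2) weight 4/315
  (W=1, Z=2, Y=2, X=2) weight 1/105
  … 4 more
Group by Y:
  weight(Y=0) = 23/630
  weight(Y=1) = 11/504
  weight(Y=2) = 1/35
Total weight = 23/630 + 11/504 + 1/35 = 73/840
P(Y=0 | obs) = 23/630 / 73/840 = 92/219
P(Y=1 | obs) = 11/504 / 73/840 = 55/219
P(Y=2 | obs) = 1/35 / 73/840 = 24/73

P(Y=0) = 92/219, P(Y=1) = 55/219, P(Y=2) = 24/73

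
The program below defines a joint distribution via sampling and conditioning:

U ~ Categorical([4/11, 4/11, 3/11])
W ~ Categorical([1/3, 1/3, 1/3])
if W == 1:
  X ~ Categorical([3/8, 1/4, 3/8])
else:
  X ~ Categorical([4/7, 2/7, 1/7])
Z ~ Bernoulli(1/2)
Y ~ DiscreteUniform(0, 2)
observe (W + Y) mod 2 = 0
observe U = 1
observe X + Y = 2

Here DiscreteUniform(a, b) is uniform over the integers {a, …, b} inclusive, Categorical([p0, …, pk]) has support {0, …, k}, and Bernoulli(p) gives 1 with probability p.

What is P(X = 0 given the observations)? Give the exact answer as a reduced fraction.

Enumerate traces; 10 have nonzero weight after conditioning:
  (U=1, W=0, X=0, Z=0, Y=2) weight 8/693
  (U=1, W=0, X=0, Z=1, Y=2) weight 8/693
  (U=1, W=0, X=2, Z=0, Y=0) weight 2/693
  (U=1, W=0, X=2, Z=1, Y=0) weight 2/693
  (U=1, W=1, X=1, Z=0, Y=1) weight 1/198
  (U=1, W=1, X=1, Z=1, Y=1) weight 1/198
  (U=1, W=2, X=0, Z=0, Y=2) weight 8/693
  (U=1, W=2, X=0, Z=1, Y=2) weight 8/693
  … 2 more
Group by X:
  weight(X=0) = 32/693
  weight(X=1) = 1/99
  weight(X=2) = 8/693
Total weight = 32/693 + 1/99 + 8/693 = 47/693
P(X=0 | obs) = 32/693 / 47/693 = 32/47
P(X=1 | obs) = 1/99 / 47/693 = 7/47
P(X=2 | obs) = 8/693 / 47/693 = 8/47

P(X = 0 | obs) = 32/47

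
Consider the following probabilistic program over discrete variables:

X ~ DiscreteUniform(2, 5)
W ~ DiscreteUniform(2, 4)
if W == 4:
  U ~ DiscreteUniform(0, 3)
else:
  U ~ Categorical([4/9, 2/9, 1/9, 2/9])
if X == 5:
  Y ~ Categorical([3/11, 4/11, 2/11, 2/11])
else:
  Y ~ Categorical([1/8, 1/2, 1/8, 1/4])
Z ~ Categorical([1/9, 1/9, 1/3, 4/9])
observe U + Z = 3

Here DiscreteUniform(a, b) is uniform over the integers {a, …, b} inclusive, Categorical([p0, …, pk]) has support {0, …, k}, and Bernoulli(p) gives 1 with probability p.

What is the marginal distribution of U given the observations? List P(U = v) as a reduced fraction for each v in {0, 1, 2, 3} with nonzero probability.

P(U=0) = 164/281, P(U=1) = 75/281, P(U=2) = 17/281, P(U=3) = 25/281

Enumerate traces; 192 have nonzero weight after conditioning:
  (X=2, W=2, U=0, Y=0, Z=3) weight 1/486
  (X=2, W=2, U=0, Y=1, Z=3) weight 2/243
  (X=2, W=2, U=0, Y=2, Z=3) weight 1/486
  (X=2, W=2, U=0, Y=3, Z=3) weight 1/243
  (X=2, W=2, U=1, Y=0, Z=2) weight 1/1296
  (X=2, W=2, U=1, Y=1, Z=2) weight 1/324
  (X=2, W=2, U=1, Y=2, Z=2) weight 1/1296
  (X=2, W=2, U=1, Y=3, Z=2) weight 1/648
  (X=2, W=2, U=2, Y=0, Z=1) weight 1/7776
  (X=2, W=2, U=3, Y=0, Z=0) weight 1/3888
  … 182 more
Group by U:
  weight(U=0) = 41/243
  weight(U=1) = 25/324
  weight(U=2) = 17/972
  weight(U=3) = 25/972
Total weight = 41/243 + 25/324 + 17/972 + 25/972 = 281/972
P(U=0 | obs) = 41/243 / 281/972 = 164/281
P(U=1 | obs) = 25/324 / 281/972 = 75/281
P(U=2 | obs) = 17/972 / 281/972 = 17/281
P(U=3 | obs) = 25/972 / 281/972 = 25/281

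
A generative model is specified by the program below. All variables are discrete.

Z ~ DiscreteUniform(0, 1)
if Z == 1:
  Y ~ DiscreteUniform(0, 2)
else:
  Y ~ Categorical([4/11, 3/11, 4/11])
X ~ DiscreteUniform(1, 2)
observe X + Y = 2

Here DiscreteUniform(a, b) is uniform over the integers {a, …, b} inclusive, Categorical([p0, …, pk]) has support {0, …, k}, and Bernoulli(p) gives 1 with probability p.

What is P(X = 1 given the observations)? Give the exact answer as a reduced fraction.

P(X = 1 | obs) = 20/43

Enumerate traces; 4 have nonzero weight after conditioning:
  (Z=0, Y=0, X=2) weight 1/11
  (Z=0, Y=1, X=1) weight 3/44
  (Z=1, Y=0, X=2) weight 1/12
  (Z=1, Y=1, X=1) weight 1/12
Group by X:
  weight(X=1) = 5/33
  weight(X=2) = 23/132
Total weight = 5/33 + 23/132 = 43/132
P(X=1 | obs) = 5/33 / 43/132 = 20/43
P(X=2 | obs) = 23/132 / 43/132 = 23/43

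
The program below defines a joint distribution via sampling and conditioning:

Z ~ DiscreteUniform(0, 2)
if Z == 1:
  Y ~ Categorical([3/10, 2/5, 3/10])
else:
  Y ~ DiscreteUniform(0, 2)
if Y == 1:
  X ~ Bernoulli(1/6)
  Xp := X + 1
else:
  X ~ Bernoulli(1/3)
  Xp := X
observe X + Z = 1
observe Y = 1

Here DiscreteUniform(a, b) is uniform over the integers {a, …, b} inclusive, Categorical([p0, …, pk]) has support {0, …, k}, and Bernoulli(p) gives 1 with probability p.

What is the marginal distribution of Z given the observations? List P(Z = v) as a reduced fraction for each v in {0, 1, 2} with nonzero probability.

Enumerate traces; 2 have nonzero weight after conditioning:
  (Z=0, Y=1, X=1) weight 1/54
  (Z=1, Y=1, X=0) weight 1/9
Group by Z:
  weight(Z=0) = 1/54
  weight(Z=1) = 1/9
Total weight = 1/54 + 1/9 = 7/54
P(Z=0 | obs) = 1/54 / 7/54 = 1/7
P(Z=1 | obs) = 1/9 / 7/54 = 6/7

P(Z=0) = 1/7, P(Z=1) = 6/7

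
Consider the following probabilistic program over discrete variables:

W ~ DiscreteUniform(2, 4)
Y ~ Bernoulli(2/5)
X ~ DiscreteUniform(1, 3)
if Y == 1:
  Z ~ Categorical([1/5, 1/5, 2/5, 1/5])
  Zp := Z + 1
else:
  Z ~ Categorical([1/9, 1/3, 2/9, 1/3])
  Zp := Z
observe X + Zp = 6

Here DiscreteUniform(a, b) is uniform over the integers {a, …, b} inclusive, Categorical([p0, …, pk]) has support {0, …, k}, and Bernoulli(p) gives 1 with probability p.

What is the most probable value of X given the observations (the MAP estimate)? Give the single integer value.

Enumerate traces; 9 have nonzero weight after conditioning:
  (W=2, Y=0, X=3, Z=3) weight 1/45
  (W=2, Y=1, X=2, Z=3) weight 2/225
  (W=2, Y=1, X=3, Z=2) weight 4/225
  (W=3, Y=0, X=3, Z=3) weight 1/45
  (W=3, Y=1, X=2, Z=3) weight 2/225
  (W=3, Y=1, X=3, Z=2) weight 4/225
  (W=4, Y=0, X=3, Z=3) weight 1/45
  (W=4, Y=1, X=2, Z=3) weight 2/225
  … 1 more
Group by X:
  weight(X=2) = 2/75
  weight(X=3) = 3/25
Total weight = 2/75 + 3/25 = 11/75
P(X=2 | obs) = 2/75 / 11/75 = 2/11
P(X=3 | obs) = 3/25 / 11/75 = 9/11
argmax = 3

argmax_v P(X = v | obs) = 3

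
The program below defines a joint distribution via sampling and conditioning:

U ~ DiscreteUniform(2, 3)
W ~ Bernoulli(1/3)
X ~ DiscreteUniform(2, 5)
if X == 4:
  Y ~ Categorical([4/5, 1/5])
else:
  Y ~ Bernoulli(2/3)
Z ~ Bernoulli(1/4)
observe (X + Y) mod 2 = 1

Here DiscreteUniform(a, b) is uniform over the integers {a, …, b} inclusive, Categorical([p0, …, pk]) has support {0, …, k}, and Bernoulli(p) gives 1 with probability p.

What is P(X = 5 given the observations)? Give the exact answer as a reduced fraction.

Enumerate traces; 32 have nonzero weight after conditioning:
  (U=2, W=0, X=2, Y=1, Z=0) weight 1/24
  (U=2, W=0, X=2, Y=1, Z=1) weight 1/72
  (U=2, W=0, X=3, Y=0, Z=0) weight 1/48
  (U=2, W=0, X=3, Y=0, Z=1) weight 1/144
  (U=2, W=0, X=4, Y=1, Z=0) weight 1/80
  (U=2, W=0, X=4, Y=1, Z=1) weight 1/240
  (U=2, W=0, X=5, Y=0, Z=0) weight 1/48
  (U=2, W=0, X=5, Y=0, Z=1) weight 1/144
  … 24 more
Group by X:
  weight(X=2) = 1/6
  weight(X=3) = 1/12
  weight(X=4) = 1/20
  weight(X=5) = 1/12
Total weight = 1/6 + 1/12 + 1/20 + 1/12 = 23/60
P(X=2 | obs) = 1/6 / 23/60 = 10/23
P(X=3 | obs) = 1/12 / 23/60 = 5/23
P(X=4 | obs) = 1/20 / 23/60 = 3/23
P(X=5 | obs) = 1/12 / 23/60 = 5/23

P(X = 5 | obs) = 5/23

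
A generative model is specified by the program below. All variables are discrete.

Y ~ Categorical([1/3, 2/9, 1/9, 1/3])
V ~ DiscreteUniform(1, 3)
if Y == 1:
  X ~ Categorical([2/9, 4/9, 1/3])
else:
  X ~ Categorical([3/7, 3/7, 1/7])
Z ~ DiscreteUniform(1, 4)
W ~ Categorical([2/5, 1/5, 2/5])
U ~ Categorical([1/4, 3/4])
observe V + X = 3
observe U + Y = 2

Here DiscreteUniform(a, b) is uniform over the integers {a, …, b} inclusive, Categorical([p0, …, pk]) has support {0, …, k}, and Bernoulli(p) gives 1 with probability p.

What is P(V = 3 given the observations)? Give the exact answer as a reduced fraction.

P(V = 3 | obs) = 37/147

Enumerate traces; 72 have nonzero weight after conditioning:
  (Y=1, V=1, X=2, Z=1, W=0, U=1) weight 1/540
  (Y=1, V=1, X=2, Z=1, W=1, U=1) weight 1/1080
  (Y=1, V=1, X=2, Z=1, W=2, U=1) weight 1/540
  (Y=1, V=1, X=2, Z=2, W=0, U=1) weight 1/540
  (Y=1, V=1, X=2, Z=2, W=1, U=1) weight 1/1080
  (Y=1, V=1, X=2, Z=2, W=2, U=1) weight 1/540
  (Y=1, V=1, X=2, Z=3, W=0, U=1) weight 1/540
  (Y=1, V=1, X=2, Z=3, W=1, U=1) weight 1/1080
  (Y=1, V=2, X=1, Z=1, W=0, U=1) weight 1/405
  (Y=1, V=3, X=0, Z=1, W=0, U=1) weight 1/810
  … 62 more
Group by V:
  weight(V=1) = 5/252
  weight(V=2) = 65/2268
  weight(V=3) = 37/2268
Total weight = 5/252 + 65/2268 + 37/2268 = 7/108
P(V=1 | obs) = 5/252 / 7/108 = 15/49
P(V=2 | obs) = 65/2268 / 7/108 = 65/147
P(V=3 | obs) = 37/2268 / 7/108 = 37/147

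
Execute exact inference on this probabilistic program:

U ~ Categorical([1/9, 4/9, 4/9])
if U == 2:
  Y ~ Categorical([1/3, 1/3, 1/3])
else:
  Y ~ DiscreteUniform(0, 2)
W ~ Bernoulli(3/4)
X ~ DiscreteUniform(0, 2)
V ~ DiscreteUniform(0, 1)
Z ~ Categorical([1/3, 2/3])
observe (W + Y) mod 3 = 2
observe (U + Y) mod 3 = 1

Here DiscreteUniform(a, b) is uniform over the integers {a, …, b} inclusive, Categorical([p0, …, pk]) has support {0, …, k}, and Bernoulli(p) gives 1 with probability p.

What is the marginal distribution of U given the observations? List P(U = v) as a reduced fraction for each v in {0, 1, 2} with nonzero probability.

Enumerate traces; 24 have nonzero weight after conditioning:
  (U=0, Y=1, W=1, X=0, V=0, Z=0) weight 1/648
  (U=0, Y=1, W=1, X=0, V=0, Z=1) weight 1/324
  (U=0, Y=1, W=1, X=0, V=1, Z=0) weight 1/648
  (U=0, Y=1, W=1, X=0, V=1, Z=1) weight 1/324
  (U=0, Y=1, W=1, X=1, V=0, Z=0) weight 1/648
  (U=0, Y=1, W=1, X=1, V=0, Z=1) weight 1/324
  (U=0, Y=1, W=1, X=1, V=1, Z=0) weight 1/648
  (U=0, Y=1, W=1, X=1, V=1, Z=1) weight 1/324
  (U=2, Y=2, W=0, X=0, V=0, Z=0) weight 1/486
  … 15 more
Group by U:
  weight(U=0) = 1/36
  weight(U=2) = 1/27
Total weight = 1/36 + 1/27 = 7/108
P(U=0 | obs) = 1/36 / 7/108 = 3/7
P(U=2 | obs) = 1/27 / 7/108 = 4/7

P(U=0) = 3/7, P(U=2) = 4/7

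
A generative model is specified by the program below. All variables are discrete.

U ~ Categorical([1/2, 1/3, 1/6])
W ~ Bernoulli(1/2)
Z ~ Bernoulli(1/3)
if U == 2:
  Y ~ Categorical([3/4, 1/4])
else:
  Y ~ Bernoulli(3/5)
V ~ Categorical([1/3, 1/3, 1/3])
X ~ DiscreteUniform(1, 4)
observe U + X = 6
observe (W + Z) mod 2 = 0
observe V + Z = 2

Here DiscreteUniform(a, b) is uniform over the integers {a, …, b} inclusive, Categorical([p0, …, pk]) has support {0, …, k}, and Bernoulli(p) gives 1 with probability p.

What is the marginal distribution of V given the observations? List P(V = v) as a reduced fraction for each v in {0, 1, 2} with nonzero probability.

P(V=1) = 1/3, P(V=2) = 2/3

Enumerate traces; 4 have nonzero weight after conditioning:
  (U=2, W=0, Z=0, Y=0, V=2, X=4) weight 1/288
  (U=2, W=0, Z=0, Y=1, V=2, X=4) weight 1/864
  (U=2, W=1, Z=1, Y=0, V=1, X=4) weight 1/576
  (U=2, W=1, Z=1, Y=1, V=1, X=4) weight 1/1728
Group by V:
  weight(V=1) = 1/432
  weight(V=2) = 1/216
Total weight = 1/432 + 1/216 = 1/144
P(V=1 | obs) = 1/432 / 1/144 = 1/3
P(V=2 | obs) = 1/216 / 1/144 = 2/3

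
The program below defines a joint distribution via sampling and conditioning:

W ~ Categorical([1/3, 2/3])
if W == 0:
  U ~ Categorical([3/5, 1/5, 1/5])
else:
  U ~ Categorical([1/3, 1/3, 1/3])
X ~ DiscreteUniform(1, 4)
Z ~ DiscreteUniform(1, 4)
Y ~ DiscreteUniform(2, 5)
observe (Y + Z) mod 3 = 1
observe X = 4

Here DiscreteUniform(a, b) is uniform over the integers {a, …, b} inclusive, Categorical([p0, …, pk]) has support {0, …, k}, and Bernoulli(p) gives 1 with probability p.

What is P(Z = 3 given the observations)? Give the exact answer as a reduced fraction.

Enumerate traces; 30 have nonzero weight after conditioning:
  (W=0, U=0, X=4, Z=1, Y=3) weight 1/320
  (W=0, U=0, X=4, Z=2, Y=2) weight 1/320
  (W=0, U=0, X=4, Z=2, Y=5) weight 1/320
  (W=0, U=0, X=4, Z=3, Y=4) weight 1/320
  (W=0, U=0, X=4, Z=4, Y=3) weight 1/320
  (W=0, U=1, X=4, Z=1, Y=3) weight 1/960
  (W=0, U=1, X=4, Z=2, Y=2) weight 1/960
  (W=0, U=1, X=4, Z=2, Y=5) weight 1/960
  … 22 more
Group by Z:
  weight(Z=1) = 1/64
  weight(Z=2) = 1/32
  weight(Z=3) = 1/64
  weight(Z=4) = 1/64
Total weight = 1/64 + 1/32 + 1/64 + 1/64 = 5/64
P(Z=1 | obs) = 1/64 / 5/64 = 1/5
P(Z=2 | obs) = 1/32 / 5/64 = 2/5
P(Z=3 | obs) = 1/64 / 5/64 = 1/5
P(Z=4 | obs) = 1/64 / 5/64 = 1/5

P(Z = 3 | obs) = 1/5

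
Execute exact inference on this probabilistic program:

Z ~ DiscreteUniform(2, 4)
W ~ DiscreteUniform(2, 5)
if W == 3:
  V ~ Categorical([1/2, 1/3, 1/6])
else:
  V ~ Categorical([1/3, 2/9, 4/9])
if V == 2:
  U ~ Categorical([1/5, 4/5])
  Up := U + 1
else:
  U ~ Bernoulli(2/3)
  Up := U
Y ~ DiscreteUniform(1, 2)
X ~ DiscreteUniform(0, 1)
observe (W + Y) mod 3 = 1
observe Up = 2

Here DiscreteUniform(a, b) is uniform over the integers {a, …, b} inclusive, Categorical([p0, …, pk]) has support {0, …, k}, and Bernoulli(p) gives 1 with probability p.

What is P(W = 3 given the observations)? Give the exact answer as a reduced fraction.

P(W = 3 | obs) = 3/19

Enumerate traces; 18 have nonzero weight after conditioning:
  (Z=2, W=2, V=2, U=1, Y=2, X=0) weight 1/135
  (Z=2, W=2, V=2, U=1, Y=2, X=1) weight 1/135
  (Z=2, W=3, V=2, U=1, Y=1, X=0) weight 1/360
  (Z=2, W=3, V=2, U=1, Y=1, X=1) weight 1/360
  (Z=2, W=5, V=2, U=1, Y=2, X=0) weight 1/135
  (Z=2, W=5, V=2, U=1, Y=2, X=1) weight 1/135
  (Z=3, W=2, V=2, U=1, Y=2, X=0) weight 1/135
  (Z=3, W=2, V=2, U=1, Y=2, X=1) weight 1/135
  … 10 more
Group by W:
  weight(W=2) = 2/45
  weight(W=3) = 1/60
  weight(W=5) = 2/45
Total weight = 2/45 + 1/60 + 2/45 = 19/180
P(W=2 | obs) = 2/45 / 19/180 = 8/19
P(W=3 | obs) = 1/60 / 19/180 = 3/19
P(W=5 | obs) = 2/45 / 19/180 = 8/19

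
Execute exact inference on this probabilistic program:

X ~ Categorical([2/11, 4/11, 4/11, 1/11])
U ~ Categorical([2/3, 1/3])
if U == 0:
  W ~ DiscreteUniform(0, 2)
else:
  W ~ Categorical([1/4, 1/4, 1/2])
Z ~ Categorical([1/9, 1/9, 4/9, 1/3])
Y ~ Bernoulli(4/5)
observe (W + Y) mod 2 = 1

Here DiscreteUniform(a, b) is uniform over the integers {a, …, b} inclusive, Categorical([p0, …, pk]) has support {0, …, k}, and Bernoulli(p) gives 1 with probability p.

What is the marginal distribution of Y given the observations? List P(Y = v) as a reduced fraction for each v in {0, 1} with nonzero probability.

P(Y=0) = 11/111, P(Y=1) = 100/111

Enumerate traces; 96 have nonzero weight after conditioning:
  (X=0, U=0, W=0, Z=0, Y=1) weight 16/4455
  (X=0, U=0, W=0, Z=1, Y=1) weight 16/4455
  (X=0, U=0, W=0, Z=2, Y=1) weight 64/4455
  (X=0, U=0, W=0, Z=3, Y=1) weight 16/1485
  (X=0, U=0, W=1, Z=0, Y=0) weight 4/4455
  (X=0, U=0, W=1, Z=1, Y=0) weight 4/4455
  (X=0, U=0, W=1, Z=2, Y=0) weight 16/4455
  (X=0, U=0, W=1, Z=3, Y=0) weight 4/1485
  … 88 more
Group by Y:
  weight(Y=0) = 11/180
  weight(Y=1) = 5/9
Total weight = 11/180 + 5/9 = 37/60
P(Y=0 | obs) = 11/180 / 37/60 = 11/111
P(Y=1 | obs) = 5/9 / 37/60 = 100/111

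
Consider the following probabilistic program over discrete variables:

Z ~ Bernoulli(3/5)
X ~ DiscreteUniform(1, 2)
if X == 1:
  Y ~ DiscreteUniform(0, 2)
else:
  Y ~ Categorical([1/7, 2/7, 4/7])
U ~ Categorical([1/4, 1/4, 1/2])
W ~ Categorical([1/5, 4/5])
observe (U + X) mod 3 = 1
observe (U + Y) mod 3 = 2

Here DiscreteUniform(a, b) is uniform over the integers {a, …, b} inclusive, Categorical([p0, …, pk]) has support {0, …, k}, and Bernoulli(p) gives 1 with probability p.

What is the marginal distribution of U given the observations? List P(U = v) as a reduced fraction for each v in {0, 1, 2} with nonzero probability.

Enumerate traces; 8 have nonzero weight after conditioning:
  (Z=0, X=1, Y=2, U=0, W=0) weight 1/300
  (Z=0, X=1, Y=2, U=0, W=1) weight 1/75
  (Z=0, X=2, Y=0, U=2, W=0) weight 1/350
  (Z=0, X=2, Y=0, U=2, W=1) weight 2/175
  (Z=1, X=1, Y=2, U=0, W=0) weight 1/200
  (Z=1, X=1, Y=2, U=0, W=1) weight 1/50
  (Z=1, X=2, Y=0, U=2, W=0) weight 3/700
  (Z=1, X=2, Y=0, U=2, W=1) weight 3/175
Group by U:
  weight(U=0) = 1/24
  weight(U=2) = 1/28
Total weight = 1/24 + 1/28 = 13/168
P(U=0 | obs) = 1/24 / 13/168 = 7/13
P(U=2 | obs) = 1/28 / 13/168 = 6/13

P(U=0) = 7/13, P(U=2) = 6/13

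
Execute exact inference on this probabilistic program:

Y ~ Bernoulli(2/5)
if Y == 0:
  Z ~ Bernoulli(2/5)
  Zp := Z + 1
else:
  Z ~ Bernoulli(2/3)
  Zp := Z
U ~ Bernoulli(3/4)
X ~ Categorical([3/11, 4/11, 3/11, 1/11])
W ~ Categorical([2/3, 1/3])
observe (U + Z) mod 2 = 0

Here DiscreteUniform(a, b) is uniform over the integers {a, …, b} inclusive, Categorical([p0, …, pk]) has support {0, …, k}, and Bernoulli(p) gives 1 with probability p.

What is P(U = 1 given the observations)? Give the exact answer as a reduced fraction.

Enumerate traces; 32 have nonzero weight after conditioning:
  (Y=0, Z=0, U=0, X=0, W=0) weight 9/550
  (Y=0, Z=0, U=0, X=0, W=1) weight 9/1100
  (Y=0, Z=0, U=0, X=1, W=0) weight 6/275
  (Y=0, Z=0, U=0, X=1, W=1) weight 3/275
  (Y=0, Z=0, U=0, X=2, W=0) weight 9/550
  (Y=0, Z=0, U=0, X=2, W=1) weight 9/1100
  (Y=0, Z=0, U=0, X=3, W=0) weight 3/550
  (Y=0, Z=0, U=0, X=3, W=1) weight 3/1100
  (Y=0, Z=1, U=1, X=0, W=0) weight 9/275
  … 23 more
Group by U:
  weight(U=0) = 37/300
  weight(U=1) = 19/50
Total weight = 37/300 + 19/50 = 151/300
P(U=0 | obs) = 37/300 / 151/300 = 37/151
P(U=1 | obs) = 19/50 / 151/300 = 114/151

P(U = 1 | obs) = 114/151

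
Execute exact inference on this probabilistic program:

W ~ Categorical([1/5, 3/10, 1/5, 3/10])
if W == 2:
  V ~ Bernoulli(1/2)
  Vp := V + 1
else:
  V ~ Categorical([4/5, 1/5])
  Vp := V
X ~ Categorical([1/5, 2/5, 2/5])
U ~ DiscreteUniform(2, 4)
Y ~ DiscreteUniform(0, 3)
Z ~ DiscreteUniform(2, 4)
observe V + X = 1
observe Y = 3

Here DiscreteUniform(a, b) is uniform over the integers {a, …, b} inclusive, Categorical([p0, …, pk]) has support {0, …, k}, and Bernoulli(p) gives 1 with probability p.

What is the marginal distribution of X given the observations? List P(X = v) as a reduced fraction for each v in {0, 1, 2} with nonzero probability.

P(X=0) = 13/87, P(X=1) = 74/87

Enumerate traces; 72 have nonzero weight after conditioning:
  (W=0, V=0, X=1, U=2, Y=3, Z=2) weight 2/1125
  (W=0, V=0, X=1, U=2, Y=3, Z=3) weight 2/1125
  (W=0, V=0, X=1, U=2, Y=3, Z=4) weight 2/1125
  (W=0, V=0, X=1, U=3, Y=3, Z=2) weight 2/1125
  (W=0, V=0, X=1, U=3, Y=3, Z=3) weight 2/1125
  (W=0, V=0, X=1, U=3, Y=3, Z=4) weight 2/1125
  (W=0, V=0, X=1, U=4, Y=3, Z=2) weight 2/1125
  (W=0, V=0, X=1, U=4, Y=3, Z=3) weight 2/1125
  (W=0, V=1, X=0, U=2, Y=3, Z=2) weight 1/4500
  … 63 more
Group by X:
  weight(X=0) = 13/1000
  weight(X=1) = 37/500
Total weight = 13/1000 + 37/500 = 87/1000
P(X=0 | obs) = 13/1000 / 87/1000 = 13/87
P(X=1 | obs) = 37/500 / 87/1000 = 74/87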